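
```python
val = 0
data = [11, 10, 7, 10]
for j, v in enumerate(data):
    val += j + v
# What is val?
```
Trace:
  val=0
  val=11, j=0, v=11
  val=22, j=1, v=10
  val=31, j=2, v=7
  val=44, j=3, v=10

Final answer: 44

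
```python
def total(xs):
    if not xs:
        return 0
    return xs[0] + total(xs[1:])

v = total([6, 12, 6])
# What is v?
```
Call trace:
total(xs=[6, 12, 6])
  total(xs=[12, 6])
    total(xs=[6])
      total(xs=[])
      -> return 0
    -> return 6
  -> return 18
-> return 24

Final answer: 24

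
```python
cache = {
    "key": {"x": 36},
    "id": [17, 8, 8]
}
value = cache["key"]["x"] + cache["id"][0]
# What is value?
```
Trace:
  cache={'key': {'x': 36}, 'id': [17, 8, 8]}
  cache={'key': {'x': 36}, 'id': [17, 8, 8]}, value=53

Final answer: 53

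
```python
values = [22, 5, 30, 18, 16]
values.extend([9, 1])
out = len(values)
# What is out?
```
Trace:
  values=[22, 5, 30, 18, 16]
  values=[22, 5, 30, 18, 16, 9, 1]
  values=[22, 5, 30, 18, 16, 9, 1], out=7

Final answer: 7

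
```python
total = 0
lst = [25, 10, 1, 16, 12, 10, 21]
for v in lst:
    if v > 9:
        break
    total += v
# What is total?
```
Trace:
  total=0
  total=0, v=25

Final answer: 0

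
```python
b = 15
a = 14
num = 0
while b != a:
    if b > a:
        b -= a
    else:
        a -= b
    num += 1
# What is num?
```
Trace:
  b=15
  b=15, a=14
  b=15, a=14, num=0
  b=1, a=14, num=1
  b=1, a=13, num=2
  b=1, a=12, num=3
  b=1, a=11, num=4
  b=1, a=10, num=5
  b=1, a=9, num=6
  b=1, a=8, num=7
  b=1, a=7, num=8
  b=1, a=6, num=9
  b=1, a=5, num=10
  b=1, a=4, num=11
  b=1, a=3, num=12
  b=1, a=2, num=13
  b=1, a=1, num=14

Final answer: 14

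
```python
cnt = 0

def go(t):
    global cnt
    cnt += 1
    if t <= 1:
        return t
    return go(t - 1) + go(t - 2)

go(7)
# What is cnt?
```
Call trace (a repeated sub-call is expanded the first time; later identical calls just restate its return value):
go(t=7)
  go(t=6)
    go(t=5)
      go(t=4)
        go(t=3)
          go(t=2)
            go(t=1)
            -> return 1
            go(t=0)
            -> return 0
          -> return 1
          go(t=1)
          -> return 1
        -> return 2
        go(t=2) -> return 1  (same call as traced above)
      -> return 3
      go(t=3) -> return 2  (same call as traced above)
    -> return 5
    go(t=4) -> return 3  (same call as traced above)
  -> return 8
  go(t=5) -> return 5  (same call as traced above)
-> return 13

cnt is incremented once per call, so count the calls in each subtree. Let C(t) = number of calls made by go(t).
C(0) = C(1) = 1 (base case, no recursion); C(t) = 1 + C(t - 1) + C(t - 2) otherwise.
C(2) = 1 + C(1) + C(0) = 1 + 1 + 1 = 3
C(3) = 1 + C(2) + C(1) = 1 + 3 + 1 = 5
C(4) = 1 + C(3) + C(2) = 1 + 5 + 3 = 9
C(5) = 1 + C(4) + C(3) = 1 + 9 + 5 = 15
C(6) = 1 + C(5) + C(4) = 1 + 15 + 9 = 25
C(7) = 1 + C(6) + C(5) = 1 + 25 + 15 = 41
cnt = C(7) = 41

Final answer: 41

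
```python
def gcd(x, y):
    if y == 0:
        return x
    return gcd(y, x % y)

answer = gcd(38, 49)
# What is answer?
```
Call trace:
gcd(x=38, y=49)
  gcd(x=49, y=38)
    gcd(x=38, y=11)
      gcd(x=11, y=5)
        gcd(x=5, y=1)
          gcd(x=1, y=0)
          -> return 1
        -> return 1
      -> return 1
    -> return 1
  -> return 1
-> return 1

Final answer: 1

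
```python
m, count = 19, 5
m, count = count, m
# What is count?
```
Trace:
  m=19, count=5
  m=5, count=19

Final answer: 19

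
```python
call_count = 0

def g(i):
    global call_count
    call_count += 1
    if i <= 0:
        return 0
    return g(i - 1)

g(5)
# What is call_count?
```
Call trace:
g(i=5)
  g(i=4)
    g(i=3)
      g(i=2)
        g(i=1)
          g(i=0)
          -> return 0
        -> return 0
      -> return 0
    -> return 0
  -> return 0
-> return 0

call_count is incremented once per call. g is entered once for each i = 5, 4, 3, 2, 1, 0 (the i <= 0 call returns without recursing), i.e. 5 + 1 calls.
call_count = 6

Final answer: 6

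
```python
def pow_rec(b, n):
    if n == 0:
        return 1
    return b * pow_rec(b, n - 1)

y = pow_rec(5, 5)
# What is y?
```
Call trace:
pow_rec(b=5, n=5)
  pow_rec(b=5, n=4)
    pow_rec(b=5, n=3)
      pow_rec(b=5, n=2)
        pow_rec(b=5, n=1)
          pow_rec(b=5, n=0)
          -> return 1
        -> return 5
      -> return 25
    -> return 125
  -> return 625
-> return 3125

Final answer: 3125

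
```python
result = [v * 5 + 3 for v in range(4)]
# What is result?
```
Trace:
  v=0
  v=1
  v=2
  v=3
  result=[3, 8, 13, 18]

Final answer: [3, 8, 13, 18]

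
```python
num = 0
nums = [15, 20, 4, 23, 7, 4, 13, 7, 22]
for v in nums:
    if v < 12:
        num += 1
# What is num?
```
Trace:
  num=0
  num=0, v=15
  num=0, v=20
  num=1, v=4
  num=1, v=23
  num=2, v=7
  num=3, v=4
  num=3, v=13
  num=4, v=7
  num=4, v=22

Final answer: 4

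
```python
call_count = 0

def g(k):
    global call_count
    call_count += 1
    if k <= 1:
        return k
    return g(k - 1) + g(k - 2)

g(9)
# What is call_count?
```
Call trace (a repeated sub-call is expanded the first time; later identical calls just restate its return value):
g(k=9)
  g(k=8)
    g(k=7)
      g(k=6)
        g(k=5)
          g(k=4)
            g(k=3)
              g(k=2)
                g(k=1)
                -> return 1
                g(k=0)
                -> return 0
              -> return 1
              g(k=1)
              -> return 1
            -> return 2
            g(k=2) -> return 1  (same call as traced above)
          -> return 3
          g(k=3) -> return 2  (same call as traced above)
        -> return 5
        g(k=4) -> return 3  (same call as traced above)
      -> return 8
      g(k=5) -> return 5  (same call as traced above)
    -> return 13
    g(k=6) -> return 8  (same call as traced above)
  -> return 21
  g(k=7) -> return 13  (same call as traced above)
-> return 34

call_count is incremented once per call, so count the calls in each subtree. Let C(k) = number of calls made by g(k).
C(0) = C(1) = 1 (base case, no recursion); C(k) = 1 + C(k - 1) + C(k - 2) otherwise.
C(2) = 1 + C(1) + C(0) = 1 + 1 + 1 = 3
C(3) = 1 + C(2) + C(1) = 1 + 3 + 1 = 5
C(4) = 1 + C(3) + C(2) = 1 + 5 + 3 = 9
C(5) = 1 + C(4) + C(3) = 1 + 9 + 5 = 15
C(6) = 1 + C(5) + C(4) = 1 + 15 + 9 = 25
C(7) = 1 + C(6) + C(5) = 1 + 25 + 15 = 41
C(8) = 1 + C(7) + C(6) = 1 + 41 + 25 = 67
C(9) = 1 + C(8) + C(7) = 1 + 67 + 41 = 109
call_count = C(9) = 109

Final answer: 109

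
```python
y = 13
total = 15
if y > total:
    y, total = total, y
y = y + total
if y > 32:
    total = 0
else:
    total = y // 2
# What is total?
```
Trace:
  y=13
  y=13, total=15
  y=13, total=15
  y=28, total=15
  y=28, total=14

Final answer: 14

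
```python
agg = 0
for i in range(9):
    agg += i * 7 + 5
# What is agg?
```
Trace:
  agg=0
  agg=5, i=0
  agg=17, i=1
  agg=36, i=2
  agg=62, i=3
  agg=95, i=4
  agg=135, i=5
  agg=182, i=6
  agg=236, i=7
  agg=297, i=8

Final answer: 297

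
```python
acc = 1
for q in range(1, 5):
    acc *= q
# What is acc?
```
Trace:
  acc=1
  acc=1, q=1
  acc=2, q=2
  acc=6, q=3
  acc=24, q=4

Final answer: 24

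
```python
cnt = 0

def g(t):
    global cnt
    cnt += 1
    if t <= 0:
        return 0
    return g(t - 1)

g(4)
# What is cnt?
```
Call trace:
g(t=4)
  g(t=3)
    g(t=2)
      g(t=1)
        g(t=0)
        -> return 0
      -> return 0
    -> return 0
  -> return 0
-> return 0

cnt is incremented once per call. g is entered once for each t = 4, 3, 2, 1, 0 (the t <= 0 call returns without recursing), i.e. 4 + 1 calls.
cnt = 5

Final answer: 5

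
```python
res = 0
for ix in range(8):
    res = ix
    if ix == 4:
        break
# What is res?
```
Trace:
  res=0
  res=0, ix=0
  res=1, ix=1
  res=2, ix=2
  res=3, ix=3
  res=4, ix=4

Final answer: 4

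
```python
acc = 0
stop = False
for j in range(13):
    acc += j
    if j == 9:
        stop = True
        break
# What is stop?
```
Trace:
  acc=0
  acc=0, stop=False
  acc=0, stop=False, j=0
  acc=1, stop=False, j=1
  acc=3, stop=False, j=2
  acc=6, stop=False, j=3
  acc=10, stop=False, j=4
  acc=15, stop=False, j=5
  acc=21, stop=False, j=6
  acc=28, stop=False, j=7
  acc=36, stop=False, j=8
  acc=45, stop=True, j=9

Final answer: True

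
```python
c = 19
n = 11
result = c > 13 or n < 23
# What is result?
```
Trace:
  c=19
  c=19, n=11
  c=19, n=11, result=True

Final answer: True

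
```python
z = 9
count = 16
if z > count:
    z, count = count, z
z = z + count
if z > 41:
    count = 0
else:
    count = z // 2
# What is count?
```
Trace:
  z=9
  z=9, count=16
  z=9, count=16
  z=25, count=16
  z=25, count=12

Final answer: 12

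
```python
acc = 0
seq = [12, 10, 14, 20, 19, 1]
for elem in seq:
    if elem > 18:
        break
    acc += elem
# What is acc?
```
Trace:
  acc=0
  acc=12, elem=12
  acc=22, elem=10
  acc=36, elem=14
  acc=36, elem=20

Final answer: 36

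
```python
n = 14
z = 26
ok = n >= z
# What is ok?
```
Trace:
  n=14
  n=14, z=26
  n=14, z=26, ok=False

Final answer: False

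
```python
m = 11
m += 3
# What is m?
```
Trace:
  m=11
  m=14

Final answer: 14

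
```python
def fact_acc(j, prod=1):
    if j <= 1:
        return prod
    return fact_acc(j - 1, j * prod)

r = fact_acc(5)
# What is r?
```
Call trace:
fact_acc(j=5, prod=1)
  fact_acc(j=4, prod=5)
    fact_acc(j=3, prod=20)
      fact_acc(j=2, prod=60)
        fact_acc(j=1, prod=120)
        -> return 120
      -> return 120
    -> return 120
  -> return 120
-> return 120

Final answer: 120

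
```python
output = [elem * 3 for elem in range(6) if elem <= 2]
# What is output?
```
Trace:
  elem=0
  elem=1
  elem=2
  elem=3
  elem=4
  elem=5
  output=[0, 3, 6]

Final answer: [0, 3, 6]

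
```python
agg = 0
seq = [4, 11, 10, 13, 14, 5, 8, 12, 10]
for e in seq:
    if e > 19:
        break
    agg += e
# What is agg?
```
Trace:
  agg=0
  agg=4, e=4
  agg=15, e=11
  agg=25, e=10
  agg=38, e=13
  agg=52, e=14
  agg=57, e=5
  agg=65, e=8
  agg=77, e=12
  agg=87, e=10

Final answer: 87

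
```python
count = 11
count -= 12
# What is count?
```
Trace:
  count=11
  count=-1

Final answer: -1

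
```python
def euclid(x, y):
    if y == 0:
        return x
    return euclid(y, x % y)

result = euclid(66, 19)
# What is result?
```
Call trace:
euclid(x=66, y=19)
  euclid(x=19, y=9)
    euclid(x=9, y=1)
      euclid(x=1, y=0)
      -> return 1
    -> return 1
  -> return 1
-> return 1

Final answer: 1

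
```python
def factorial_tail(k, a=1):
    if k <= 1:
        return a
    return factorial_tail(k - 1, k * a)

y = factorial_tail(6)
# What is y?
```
Call trace:
factorial_tail(k=6, a=1)
  factorial_tail(k=5, a=6)
    factorial_tail(k=4, a=30)
      factorial_tail(k=3, a=120)
        factorial_tail(k=2, a=360)
          factorial_tail(k=1, a=720)
          -> return 720
        -> return 720
      -> return 720
    -> return 720
  -> return 720
-> return 720

Final answer: 720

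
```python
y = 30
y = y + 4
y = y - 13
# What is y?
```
Trace:
  y=30
  y=34
  y=21

Final answer: 21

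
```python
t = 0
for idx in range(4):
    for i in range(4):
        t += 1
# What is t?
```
Trace:
  t=0
  t=1, idx=0, i=0
  t=2, idx=0, i=1
  t=3, idx=0, i=2
  t=4, idx=0, i=3
  t=5, idx=1, i=0
  t=6, idx=1, i=1
  t=7, idx=1, i=2
  t=8, idx=1, i=3
  t=9, idx=2, i=0
  t=10, idx=2, i=1
  t=11, idx=2, i=2
  t=12, idx=2, i=3
  t=13, idx=3, i=0
  t=14, idx=3, i=1
  t=15, idx=3, i=2
  t=16, idx=3, i=3

Final answer: 16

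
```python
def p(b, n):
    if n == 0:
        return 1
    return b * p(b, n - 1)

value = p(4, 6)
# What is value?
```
Call trace:
p(b=4, n=6)
  p(b=4, n=5)
    p(b=4, n=4)
      p(b=4, n=3)
        p(b=4, n=2)
          p(b=4, n=1)
            p(b=4, n=0)
            -> return 1
          -> return 4
        -> return 16
      -> return 64
    -> return 256
  -> return 1024
-> return 4096

Final answer: 4096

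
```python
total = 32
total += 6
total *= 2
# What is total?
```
Trace:
  total=32
  total=38
  total=76

Final answer: 76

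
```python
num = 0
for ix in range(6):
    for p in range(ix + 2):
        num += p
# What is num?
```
Trace:
  num=0
  num=0, ix=0, p=0
  num=1, ix=0, p=1
  num=1, ix=1, p=0
  num=2, ix=1, p=1
  num=4, ix=1, p=2
  num=4, ix=2, p=0
  num=5, ix=2, p=1
  num=7, ix=2, p=2
  num=10, ix=2, p=3
  num=10, ix=3, p=0
  num=11, ix=3, p=1
  num=13, ix=3, p=2
  num=16, ix=3, p=3
  num=20, ix=3, p=4
  num=20, ix=4, p=0
  num=21, ix=4, p=1
  num=23, ix=4, p=2
  num=26, ix=4, p=3
  num=30, ix=4, p=4
  num=35, ix=4, p=5
  num=35, ix=5, p=0
  num=36, ix=5, p=1
  num=38, ix=5, p=2
  num=41, ix=5, p=3
  num=45, ix=5, p=4
  num=50, ix=5, p=5
  num=56, ix=5, p=6

Final answer: 56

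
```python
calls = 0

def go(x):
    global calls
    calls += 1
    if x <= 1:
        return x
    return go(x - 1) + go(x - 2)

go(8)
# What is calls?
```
Call trace (a repeated sub-call is expanded the first time; later identical calls just restate its return value):
go(x=8)
  go(x=7)
    go(x=6)
      go(x=5)
        go(x=4)
          go(x=3)
            go(x=2)
              go(x=1)
              -> return 1
              go(x=0)
              -> return 0
            -> return 1
            go(x=1)
            -> return 1
          -> return 2
          go(x=2) -> return 1  (same call as traced above)
        -> return 3
        go(x=3) -> return 2  (same call as traced above)
      -> return 5
      go(x=4) -> return 3  (same call as traced above)
    -> return 8
    go(x=5) -> return 5  (same call as traced above)
  -> return 13
  go(x=6) -> return 8  (same call as traced above)
-> return 21

calls is incremented once per call, so count the calls in each subtree. Let C(x) = number of calls made by go(x).
C(0) = C(1) = 1 (base case, no recursion); C(x) = 1 + C(x - 1) + C(x - 2) otherwise.
C(2) = 1 + C(1) + C(0) = 1 + 1 + 1 = 3
C(3) = 1 + C(2) + C(1) = 1 + 3 + 1 = 5
C(4) = 1 + C(3) + C(2) = 1 + 5 + 3 = 9
C(5) = 1 + C(4) + C(3) = 1 + 9 + 5 = 15
C(6) = 1 + C(5) + C(4) = 1 + 15 + 9 = 25
C(7) = 1 + C(6) + C(5) = 1 + 25 + 15 = 41
C(8) = 1 + C(7) + C(6) = 1 + 41 + 25 = 67
calls = C(8) = 67

Final answer: 67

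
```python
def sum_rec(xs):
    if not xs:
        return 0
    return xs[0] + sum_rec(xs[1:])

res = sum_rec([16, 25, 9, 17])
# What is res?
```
Call trace:
sum_rec(xs=[16, 25, 9, 17])
  sum_rec(xs=[25, 9, 17])
    sum_rec(xs=[9, 17])
      sum_rec(xs=[17])
        sum_rec(xs=[])
        -> return 0
      -> return 17
    -> return 26
  -> return 51
-> return 67

Final answer: 67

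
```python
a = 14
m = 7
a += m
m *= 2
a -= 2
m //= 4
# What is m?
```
Trace:
  a=14
  a=14, m=7
  a=21, m=7
  a=21, m=14
  a=19, m=14
  a=19, m=3

Final answer: 3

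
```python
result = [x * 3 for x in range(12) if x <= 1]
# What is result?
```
Trace:
  x=0
  x=1
  x=2
  x=3
  x=4
  x=5
  x=6
  x=7
  x=8
  x=9
  x=10
  x=11
  result=[0, 3]

Final answer: [0, 3]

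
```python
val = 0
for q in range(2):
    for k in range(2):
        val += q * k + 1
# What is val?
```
Trace:
  val=0
  val=1, q=0, k=0
  val=2, q=0, k=1
  val=3, q=1, k=0
  val=5, q=1, k=1

Final answer: 5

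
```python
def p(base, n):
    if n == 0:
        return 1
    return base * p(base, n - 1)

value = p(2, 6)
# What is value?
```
Call trace:
p(base=2, n=6)
  p(base=2, n=5)
    p(base=2, n=4)
      p(base=2, n=3)
        p(base=2, n=2)
          p(base=2, n=1)
            p(base=2, n=0)
            -> return 1
          -> return 2
        -> return 4
      -> return 8
    -> return 16
  -> return 32
-> return 64

Final answer: 64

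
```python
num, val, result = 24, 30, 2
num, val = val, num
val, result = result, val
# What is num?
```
Trace:
  num=24, val=30, result=2
  num=30, val=24, result=2
  num=30, val=2, result=24

Final answer: 30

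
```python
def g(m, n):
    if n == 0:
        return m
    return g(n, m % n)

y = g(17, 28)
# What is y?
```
Call trace:
g(m=17, n=28)
  g(m=28, n=17)
    g(m=17, n=11)
      g(m=11, n=6)
        g(m=6, n=5)
          g(m=5, n=1)
            g(m=1, n=0)
            -> return 1
          -> return 1
        -> return 1
      -> return 1
    -> return 1
  -> return 1
-> return 1

Final answer: 1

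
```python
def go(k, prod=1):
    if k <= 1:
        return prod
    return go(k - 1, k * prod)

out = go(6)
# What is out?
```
Call trace:
go(k=6, prod=1)
  go(k=5, prod=6)
    go(k=4, prod=30)
      go(k=3, prod=120)
        go(k=2, prod=360)
          go(k=1, prod=720)
          -> return 720
        -> return 720
      -> return 720
    -> return 720
  -> return 720
-> return 720

Final answer: 720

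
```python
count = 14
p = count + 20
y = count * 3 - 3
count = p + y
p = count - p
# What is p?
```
Trace:
  count=14
  count=14, p=34
  count=14, p=34, y=39
  count=73, p=34, y=39
  count=73, p=39, y=39

Final answer: 39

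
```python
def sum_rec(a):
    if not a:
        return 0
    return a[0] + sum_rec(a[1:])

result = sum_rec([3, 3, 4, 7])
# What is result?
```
Call trace:
sum_rec(a=[3, 3, 4, 7])
  sum_rec(a=[3, 4, 7])
    sum_rec(a=[4, 7])
      sum_rec(a=[7])
        sum_rec(a=[])
        -> return 0
      -> return 7
    -> return 11
  -> return 14
-> return 17

Final answer: 17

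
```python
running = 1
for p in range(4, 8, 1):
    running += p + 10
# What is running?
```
Trace:
  running=1
  running=15, p=4
  running=30, p=5
  running=46, p=6
  running=63, p=7

Final answer: 63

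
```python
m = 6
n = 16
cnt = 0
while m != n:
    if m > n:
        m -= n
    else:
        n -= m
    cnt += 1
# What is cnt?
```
Trace:
  m=6
  m=6, n=16
  m=6, n=16, cnt=0
  m=6, n=10, cnt=1
  m=6, n=4, cnt=2
  m=2, n=4, cnt=3
  m=2, n=2, cnt=4

Final answer: 4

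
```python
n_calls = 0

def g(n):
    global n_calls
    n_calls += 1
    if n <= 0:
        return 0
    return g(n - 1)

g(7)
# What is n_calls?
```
Call trace:
g(n=7)
  g(n=6)
    g(n=5)
      g(n=4)
        g(n=3)
          g(n=2)
            g(n=1)
              g(n=0)
              -> return 0
            -> return 0
          -> return 0
        -> return 0
      -> return 0
    -> return 0
  -> return 0
-> return 0

n_calls is incremented once per call. g is entered once for each n = 7, 6, 5, 4, 3, 2, 1, 0 (the n <= 0 call returns without recursing), i.e. 7 + 1 calls.
n_calls = 8

Final answer: 8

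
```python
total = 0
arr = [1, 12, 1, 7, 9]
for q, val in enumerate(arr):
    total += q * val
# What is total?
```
Trace:
  total=0
  total=0, q=0, val=1
  total=12, q=1, val=12
  total=14, q=2, val=1
  total=35, q=3, val=7
  total=71, q=4, val=9

Final answer: 71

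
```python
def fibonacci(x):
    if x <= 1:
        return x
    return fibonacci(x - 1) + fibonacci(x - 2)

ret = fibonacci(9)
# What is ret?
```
Call trace (a repeated sub-call is expanded the first time; later identical calls just restate its return value):
fibonacci(x=9)
  fibonacci(x=8)
    fibonacci(x=7)
      fibonacci(x=6)
        fibonacci(x=5)
          fibonacci(x=4)
            fibonacci(x=3)
              fibonacci(x=2)
                fibonacci(x=1)
                -> return 1
                fibonacci(x=0)
                -> return 0
              -> return 1
              fibonacci(x=1)
              -> return 1
            -> return 2
            fibonacci(x=2) -> return 1  (same call as traced above)
          -> return 3
          fibonacci(x=3) -> return 2  (same call as traced above)
        -> return 5
        fibonacci(x=4) -> return 3  (same call as traced above)
      -> return 8
      fibonacci(x=5) -> return 5  (same call as traced above)
    -> return 13
    fibonacci(x=6) -> return 8  (same call as traced above)
  -> return 21
  fibonacci(x=7) -> return 13  (same call as traced above)
-> return 34

Final answer: 34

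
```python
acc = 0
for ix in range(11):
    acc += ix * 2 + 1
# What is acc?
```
Trace:
  acc=0
  acc=1, ix=0
  acc=4, ix=1
  acc=9, ix=2
  acc=16, ix=3
  acc=25, ix=4
  acc=36, ix=5
  acc=49, ix=6
  acc=64, ix=7
  acc=81, ix=8
  acc=100, ix=9
  acc=121, ix=10

Final answer: 121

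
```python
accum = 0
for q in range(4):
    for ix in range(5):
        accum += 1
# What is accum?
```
Trace:
  accum=0
  accum=1, q=0, ix=0
  accum=2, q=0, ix=1
  accum=3, q=0, ix=2
  accum=4, q=0, ix=3
  accum=5, q=0, ix=4
  accum=6, q=1, ix=0
  accum=7, q=1, ix=1
  accum=8, q=1, ix=2
  accum=9, q=1, ix=3
  accum=10, q=1, ix=4
  accum=11, q=2, ix=0
  accum=12, q=2, ix=1
  accum=13, q=2, ix=2
  accum=14, q=2, ix=3
  accum=15, q=2, ix=4
  accum=16, q=3, ix=0
  accum=17, q=3, ix=1
  accum=18, q=3, ix=2
  accum=19, q=3, ix=3
  accum=20, q=3, ix=4

Final answer: 20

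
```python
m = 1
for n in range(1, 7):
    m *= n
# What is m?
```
Trace:
  m=1
  m=1, n=1
  m=2, n=2
  m=6, n=3
  m=24, n=4
  m=120, n=5
  m=720, n=6

Final answer: 720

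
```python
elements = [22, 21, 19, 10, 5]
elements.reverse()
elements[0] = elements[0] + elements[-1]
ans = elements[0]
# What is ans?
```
Trace:
  elements=[22, 21, 19, 10, 5]
  elements=[5, 10, 19, 21, 22]
  elements=[27, 10, 19, 21, 22]
  elements=[27, 10, 19, 21, 22], ans=27

Final answer: 27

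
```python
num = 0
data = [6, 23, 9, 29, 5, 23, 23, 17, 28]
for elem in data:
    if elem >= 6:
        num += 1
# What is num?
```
Trace:
  num=0
  num=1, elem=6
  num=2, elem=23
  num=3, elem=9
  num=4, elem=29
  num=4, elem=5
  num=5, elem=23
  num=6, elem=23
  num=7, elem=17
  num=8, elem=28

Final answer: 8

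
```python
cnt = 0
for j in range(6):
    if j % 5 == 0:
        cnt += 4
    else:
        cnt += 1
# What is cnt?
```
Trace:
  cnt=0
  cnt=4, j=0
  cnt=5, j=1
  cnt=6, j=2
  cnt=7, j=3
  cnt=8, j=4
  cnt=12, j=5

Final answer: 12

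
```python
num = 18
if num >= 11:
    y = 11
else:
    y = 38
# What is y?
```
Trace:
  num=18
  num=18, y=11

Final answer: 11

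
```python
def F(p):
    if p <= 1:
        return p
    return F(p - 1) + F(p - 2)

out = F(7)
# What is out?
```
Call trace (a repeated sub-call is expanded the first time; later identical calls just restate its return value):
F(p=7)
  F(p=6)
    F(p=5)
      F(p=4)
        F(p=3)
          F(p=2)
            F(p=1)
            -> return 1
            F(p=0)
            -> return 0
          -> return 1
          F(p=1)
          -> return 1
        -> return 2
        F(p=2) -> return 1  (same call as traced above)
      -> return 3
      F(p=3) -> return 2  (same call as traced above)
    -> return 5
    F(p=4) -> return 3  (same call as traced above)
  -> return 8
  F(p=5) -> return 5  (same call as traced above)
-> return 13

Final answer: 13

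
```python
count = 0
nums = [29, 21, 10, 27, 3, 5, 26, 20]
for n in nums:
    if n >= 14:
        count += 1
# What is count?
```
Trace:
  count=0
  count=1, n=29
  count=2, n=21
  count=2, n=10
  count=3, n=27
  count=3, n=3
  count=3, n=5
  count=4, n=26
  count=5, n=20

Final answer: 5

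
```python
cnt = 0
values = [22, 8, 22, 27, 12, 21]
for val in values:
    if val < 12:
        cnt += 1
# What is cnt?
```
Trace:
  cnt=0
  cnt=0, val=22
  cnt=1, val=8
  cnt=1, val=22
  cnt=1, val=27
  cnt=1, val=12
  cnt=1, val=21

Final answer: 1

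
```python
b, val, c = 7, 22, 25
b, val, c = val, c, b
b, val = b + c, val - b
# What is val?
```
Trace:
  b=7, val=22, c=25
  b=22, val=25, c=7
  b=29, val=3, c=7

Final answer: 3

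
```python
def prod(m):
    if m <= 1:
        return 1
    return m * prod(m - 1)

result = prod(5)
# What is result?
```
Call trace:
prod(m=5)
  prod(m=4)
    prod(m=3)
      prod(m=2)
        prod(m=1)
        -> return 1
      -> return 2
    -> return 6
  -> return 24
-> return 120

Final answer: 120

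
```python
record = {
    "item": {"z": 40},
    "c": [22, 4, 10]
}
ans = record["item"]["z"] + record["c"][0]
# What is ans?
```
Trace:
  record={'item': {'z': 40}, 'c': [22, 4, 10]}
  record={'item': {'z': 40}, 'c': [22, 4, 10]}, ans=62

Final answer: 62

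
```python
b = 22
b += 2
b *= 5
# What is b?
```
Trace:
  b=22
  b=24
  b=120

Final answer: 120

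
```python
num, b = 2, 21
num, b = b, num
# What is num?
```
Trace:
  num=2, b=21
  num=21, b=2

Final answer: 21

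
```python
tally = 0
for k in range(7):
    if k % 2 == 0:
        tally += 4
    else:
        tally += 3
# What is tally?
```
Trace:
  tally=0
  tally=4, k=0
  tally=7, k=1
  tally=11, k=2
  tally=14, k=3
  tally=18, k=4
  tally=21, k=5
  tally=25, k=6

Final answer: 25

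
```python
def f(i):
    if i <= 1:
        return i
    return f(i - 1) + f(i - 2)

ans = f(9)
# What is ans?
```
Call trace (a repeated sub-call is expanded the first time; later identical calls just restate its return value):
f(i=9)
  f(i=8)
    f(i=7)
      f(i=6)
        f(i=5)
          f(i=4)
            f(i=3)
              f(i=2)
                f(i=1)
                -> return 1
                f(i=0)
                -> return 0
              -> return 1
              f(i=1)
              -> return 1
            -> return 2
            f(i=2) -> return 1  (same call as traced above)
          -> return 3
          f(i=3) -> return 2  (same call as traced above)
        -> return 5
        f(i=4) -> return 3  (same call as traced above)
      -> return 8
      f(i=5) -> return 5  (same call as traced above)
    -> return 13
    f(i=6) -> return 8  (same call as traced above)
  -> return 21
  f(i=7) -> return 13  (same call as traced above)
-> return 34

Final answer: 34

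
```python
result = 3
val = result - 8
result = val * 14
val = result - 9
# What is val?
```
Trace:
  result=3
  result=3, val=-5
  result=-70, val=-5
  result=-70, val=-79

Final answer: -79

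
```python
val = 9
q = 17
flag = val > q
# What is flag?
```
Trace:
  val=9
  val=9, q=17
  val=9, q=17, flag=False

Final answer: False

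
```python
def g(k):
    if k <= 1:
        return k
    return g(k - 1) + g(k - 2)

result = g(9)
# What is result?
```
Call trace (a repeated sub-call is expanded the first time; later identical calls just restate its return value):
g(k=9)
  g(k=8)
    g(k=7)
      g(k=6)
        g(k=5)
          g(k=4)
            g(k=3)
              g(k=2)
                g(k=1)
                -> return 1
                g(k=0)
                -> return 0
              -> return 1
              g(k=1)
              -> return 1
            -> return 2
            g(k=2) -> return 1  (same call as traced above)
          -> return 3
          g(k=3) -> return 2  (same call as traced above)
        -> return 5
        g(k=4) -> return 3  (same call as traced above)
      -> return 8
      g(k=5) -> return 5  (same call as traced above)
    -> return 13
    g(k=6) -> return 8  (same call as traced above)
  -> return 21
  g(k=7) -> return 13  (same call as traced above)
-> return 34

Final answer: 34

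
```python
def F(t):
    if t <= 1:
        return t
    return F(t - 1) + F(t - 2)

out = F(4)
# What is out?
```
Call trace (a repeated sub-call is expanded the first time; later identical calls just restate its return value):
F(t=4)
  F(t=3)
    F(t=2)
      F(t=1)
      -> return 1
      F(t=0)
      -> return 0
    -> return 1
    F(t=1)
    -> return 1
  -> return 2
  F(t=2) -> return 1  (same call as traced above)
-> return 3

Final answer: 3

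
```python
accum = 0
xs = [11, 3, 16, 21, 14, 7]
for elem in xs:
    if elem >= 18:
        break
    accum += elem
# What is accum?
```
Trace:
  accum=0
  accum=11, elem=11
  accum=14, elem=3
  accum=30, elem=16
  accum=30, elem=21

Final answer: 30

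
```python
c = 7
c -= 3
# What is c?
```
Trace:
  c=7
  c=4

Final answer: 4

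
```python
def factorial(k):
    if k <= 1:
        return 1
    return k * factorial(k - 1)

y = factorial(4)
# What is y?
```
Call trace:
factorial(k=4)
  factorial(k=3)
    factorial(k=2)
      factorial(k=1)
      -> return 1
    -> return 2
  -> return 6
-> return 24

Final answer: 24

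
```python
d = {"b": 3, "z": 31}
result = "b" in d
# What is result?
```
Trace:
  d={'b': 3, 'z': 31}
  d={'b': 3, 'z': 31}, result=True

Final answer: True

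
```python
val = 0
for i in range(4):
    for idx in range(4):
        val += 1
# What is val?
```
Trace:
  val=0
  val=1, i=0, idx=0
  val=2, i=0, idx=1
  val=3, i=0, idx=2
  val=4, i=0, idx=3
  val=5, i=1, idx=0
  val=6, i=1, idx=1
  val=7, i=1, idx=2
  val=8, i=1, idx=3
  val=9, i=2, idx=0
  val=10, i=2, idx=1
  val=11, i=2, idx=2
  val=12, i=2, idx=3
  val=13, i=3, idx=0
  val=14, i=3, idx=1
  val=15, i=3, idx=2
  val=16, i=3, idx=3

Final answer: 16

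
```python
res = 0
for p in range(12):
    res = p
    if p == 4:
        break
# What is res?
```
Trace:
  res=0
  res=0, p=0
  res=1, p=1
  res=2, p=2
  res=3, p=3
  res=4, p=4

Final answer: 4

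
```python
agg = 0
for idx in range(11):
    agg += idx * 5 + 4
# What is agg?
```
Trace:
  agg=0
  agg=4, idx=0
  agg=13, idx=1
  agg=27, idx=2
  agg=46, idx=3
  agg=70, idx=4
  agg=99, idx=5
  agg=133, idx=6
  agg=172, idx=7
  agg=216, idx=8
  agg=265, idx=9
  agg=319, idx=10

Final answer: 319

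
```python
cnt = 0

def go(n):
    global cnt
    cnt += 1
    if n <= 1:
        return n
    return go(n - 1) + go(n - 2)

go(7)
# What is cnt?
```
Call trace (a repeated sub-call is expanded the first time; later identical calls just restate its return value):
go(n=7)
  go(n=6)
    go(n=5)
      go(n=4)
        go(n=3)
          go(n=2)
            go(n=1)
            -> return 1
            go(n=0)
            -> return 0
          -> return 1
          go(n=1)
          -> return 1
        -> return 2
        go(n=2) -> return 1  (same call as traced above)
      -> return 3
      go(n=3) -> return 2  (same call as traced above)
    -> return 5
    go(n=4) -> return 3  (same call as traced above)
  -> return 8
  go(n=5) -> return 5  (same call as traced above)
-> return 13

cnt is incremented once per call, so count the calls in each subtree. Let C(n) = number of calls made by go(n).
C(0) = C(1) = 1 (base case, no recursion); C(n) = 1 + C(n - 1) + C(n - 2) otherwise.
C(2) = 1 + C(1) + C(0) = 1 + 1 + 1 = 3
C(3) = 1 + C(2) + C(1) = 1 + 3 + 1 = 5
C(4) = 1 + C(3) + C(2) = 1 + 5 + 3 = 9
C(5) = 1 + C(4) + C(3) = 1 + 9 + 5 = 15
C(6) = 1 + C(5) + C(4) = 1 + 15 + 9 = 25
C(7) = 1 + C(6) + C(5) = 1 + 25 + 15 = 41
cnt = C(7) = 41

Final answer: 41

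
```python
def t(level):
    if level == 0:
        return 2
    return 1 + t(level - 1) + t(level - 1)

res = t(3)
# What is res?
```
Call trace (a repeated sub-call is expanded the first time; later identical calls just restate its return value):
t(level=3)
  t(level=2)
    t(level=1)
      t(level=0)
      -> return 2
      t(level=0)
      -> return 2
    -> return 5
    t(level=1) -> return 5  (same call as traced above)
  -> return 11
  t(level=2) -> return 11  (same call as traced above)
-> return 23

Final answer: 23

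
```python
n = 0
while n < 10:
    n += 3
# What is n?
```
Trace:
  n=0
  n=3
  n=6
  n=9
  n=12

Final answer: 12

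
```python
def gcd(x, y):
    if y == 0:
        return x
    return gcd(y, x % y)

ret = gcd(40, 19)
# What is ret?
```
Call trace:
gcd(x=40, y=19)
  gcd(x=19, y=2)
    gcd(x=2, y=1)
      gcd(x=1, y=0)
      -> return 1
    -> return 1
  -> return 1
-> return 1

Final answer: 1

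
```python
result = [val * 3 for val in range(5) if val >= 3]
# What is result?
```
Trace:
  val=0
  val=1
  val=2
  val=3
  val=4
  result=[9, 12]

Final answer: [9, 12]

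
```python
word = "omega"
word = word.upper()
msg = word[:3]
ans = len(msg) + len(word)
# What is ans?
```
Trace:
  word='omega'
  word='OMEGA'
  word='OMEGA', msg='OME'
  word='OMEGA', msg='OME', ans=8

Final answer: 8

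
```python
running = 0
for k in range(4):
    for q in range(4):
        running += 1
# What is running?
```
Trace:
  running=0
  running=1, k=0, q=0
  running=2, k=0, q=1
  running=3, k=0, q=2
  running=4, k=0, q=3
  running=5, k=1, q=0
  running=6, k=1, q=1
  running=7, k=1, q=2
  running=8, k=1, q=3
  running=9, k=2, q=0
  running=10, k=2, q=1
  running=11, k=2, q=2
  running=12, k=2, q=3
  running=13, k=3, q=0
  running=14, k=3, q=1
  running=15, k=3, q=2
  running=16, k=3, q=3

Final answer: 16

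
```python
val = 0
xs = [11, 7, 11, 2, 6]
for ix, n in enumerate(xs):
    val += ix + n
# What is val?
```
Trace:
  val=0
  val=11, ix=0, n=11
  val=19, ix=1, n=7
  val=32, ix=2, n=11
  val=37, ix=3, n=2
  val=47, ix=4, n=6

Final answer: 47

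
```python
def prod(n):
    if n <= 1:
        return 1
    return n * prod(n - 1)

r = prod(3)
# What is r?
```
Call trace:
prod(n=3)
  prod(n=2)
    prod(n=1)
    -> return 1
  -> return 2
-> return 6

Final answer: 6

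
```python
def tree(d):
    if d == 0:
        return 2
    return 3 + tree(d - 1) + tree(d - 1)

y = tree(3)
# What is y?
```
Call trace (a repeated sub-call is expanded the first time; later identical calls just restate its return value):
tree(d=3)
  tree(d=2)
    tree(d=1)
      tree(d=0)
      -> return 2
      tree(d=0)
      -> return 2
    -> return 7
    tree(d=1) -> return 7  (same call as traced above)
  -> return 17
  tree(d=2) -> return 17  (same call as traced above)
-> return 37

Final answer: 37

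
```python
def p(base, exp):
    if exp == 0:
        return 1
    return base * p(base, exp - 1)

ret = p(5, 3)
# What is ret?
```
Call trace:
p(base=5, exp=3)
  p(base=5, exp=2)
    p(base=5, exp=1)
      p(base=5, exp=0)
      -> return 1
    -> return 5
  -> return 25
-> return 125

Final answer: 125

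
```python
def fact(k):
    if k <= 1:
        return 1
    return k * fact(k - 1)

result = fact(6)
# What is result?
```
Call trace:
fact(k=6)
  fact(k=5)
    fact(k=4)
      fact(k=3)
        fact(k=2)
          fact(k=1)
          -> return 1
        -> return 2
      -> return 6
    -> return 24
  -> return 120
-> return 720

Final answer: 720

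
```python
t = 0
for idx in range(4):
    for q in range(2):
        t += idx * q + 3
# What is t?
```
Trace:
  t=0
  t=3, idx=0, q=0
  t=6, idx=0, q=1
  t=9, idx=1, q=0
  t=13, idx=1, q=1
  t=16, idx=2, q=0
  t=21, idx=2, q=1
  t=24, idx=3, q=0
  t=30, idx=3, q=1

Final answer: 30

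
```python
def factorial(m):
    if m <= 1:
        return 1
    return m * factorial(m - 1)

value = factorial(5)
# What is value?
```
Call trace:
factorial(m=5)
  factorial(m=4)
    factorial(m=3)
      factorial(m=2)
        factorial(m=1)
        -> return 1
      -> return 2
    -> return 6
  -> return 24
-> return 120

Final answer: 120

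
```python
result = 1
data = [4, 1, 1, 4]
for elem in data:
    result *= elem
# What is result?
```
Trace:
  result=1
  result=4, elem=4
  result=4, elem=1
  result=4, elem=1
  result=16, elem=4

Final answer: 16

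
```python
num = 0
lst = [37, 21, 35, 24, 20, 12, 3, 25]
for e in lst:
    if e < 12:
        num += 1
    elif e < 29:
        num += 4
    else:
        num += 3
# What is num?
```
Trace:
  num=0
  num=3, e=37
  num=7, e=21
  num=10, e=35
  num=14, e=24
  num=18, e=20
  num=22, e=12
  num=23, e=3
  num=27, e=25

Final answer: 27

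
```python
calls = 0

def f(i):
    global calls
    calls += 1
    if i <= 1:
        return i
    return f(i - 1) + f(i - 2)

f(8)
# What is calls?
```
Call trace (a repeated sub-call is expanded the first time; later identical calls just restate its return value):
f(i=8)
  f(i=7)
    f(i=6)
      f(i=5)
        f(i=4)
          f(i=3)
            f(i=2)
              f(i=1)
              -> return 1
              f(i=0)
              -> return 0
            -> return 1
            f(i=1)
            -> return 1
          -> return 2
          f(i=2) -> return 1  (same call as traced above)
        -> return 3
        f(i=3) -> return 2  (same call as traced above)
      -> return 5
      f(i=4) -> return 3  (same call as traced above)
    -> return 8
    f(i=5) -> return 5  (same call as traced above)
  -> return 13
  f(i=6) -> return 8  (same call as traced above)
-> return 21

calls is incremented once per call, so count the calls in each subtree. Let C(i) = number of calls made by f(i).
C(0) = C(1) = 1 (base case, no recursion); C(i) = 1 + C(i - 1) + C(i - 2) otherwise.
C(2) = 1 + C(1) + C(0) = 1 + 1 + 1 = 3
C(3) = 1 + C(2) + C(1) = 1 + 3 + 1 = 5
C(4) = 1 + C(3) + C(2) = 1 + 5 + 3 = 9
C(5) = 1 + C(4) + C(3) = 1 + 9 + 5 = 15
C(6) = 1 + C(5) + C(4) = 1 + 15 + 9 = 25
C(7) = 1 + C(6) + C(5) = 1 + 25 + 15 = 41
C(8) = 1 + C(7) + C(6) = 1 + 41 + 25 = 67
calls = C(8) = 67

Final answer: 67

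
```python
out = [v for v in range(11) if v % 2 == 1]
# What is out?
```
Trace:
  v=0
  v=1
  v=2
  v=3
  v=4
  v=5
  v=6
  v=7
  v=8
  v=9
  v=10
  out=[1, 3, 5, 7, 9]

Final answer: [1, 3, 5, 7, 9]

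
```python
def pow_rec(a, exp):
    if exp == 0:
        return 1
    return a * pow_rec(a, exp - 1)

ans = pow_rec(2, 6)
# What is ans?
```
Call trace:
pow_rec(a=2, exp=6)
  pow_rec(a=2, exp=5)
    pow_rec(a=2, exp=4)
      pow_rec(a=2, exp=3)
        pow_rec(a=2, exp=2)
          pow_rec(a=2, exp=1)
            pow_rec(a=2, exp=0)
            -> return 1
          -> return 2
        -> return 4
      -> return 8
    -> return 16
  -> return 32
-> return 64

Final answer: 64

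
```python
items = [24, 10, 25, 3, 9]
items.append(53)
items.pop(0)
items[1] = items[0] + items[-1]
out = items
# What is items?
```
Trace:
  items=[24, 10, 25, 3, 9]
  items=[24, 10, 25, 3, 9, 53]
  items=[10, 25, 3, 9, 53]
  items=[10, 63, 3, 9, 53]
  items=[10, 63, 3, 9, 53], out=[10, 63, 3, 9, 53]

Final answer: [10, 63, 3, 9, 53]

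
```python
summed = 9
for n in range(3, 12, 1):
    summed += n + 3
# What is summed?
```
Trace:
  summed=9
  summed=15, n=3
  summed=22, n=4
  summed=30, n=5
  summed=39, n=6
  summed=49, n=7
  summed=60, n=8
  summed=72, n=9
  summed=85, n=10
  summed=99, n=11

Final answer: 99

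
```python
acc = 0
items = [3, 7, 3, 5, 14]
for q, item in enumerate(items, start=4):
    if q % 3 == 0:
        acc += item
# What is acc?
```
Trace:
  acc=0
  acc=0, q=4, item=3
  acc=0, q=5, item=7
  acc=3, q=6, item=3
  acc=3, q=7, item=5
  acc=3, q=8, item=14

Final answer: 3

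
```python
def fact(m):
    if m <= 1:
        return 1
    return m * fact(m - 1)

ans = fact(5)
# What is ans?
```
Call trace:
fact(m=5)
  fact(m=4)
    fact(m=3)
      fact(m=2)
        fact(m=1)
        -> return 1
      -> return 2
    -> return 6
  -> return 24
-> return 120

Final answer: 120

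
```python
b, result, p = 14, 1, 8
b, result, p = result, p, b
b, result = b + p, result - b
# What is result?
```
Trace:
  b=14, result=1, p=8
  b=1, result=8, p=14
  b=15, result=7, p=14

Final answer: 7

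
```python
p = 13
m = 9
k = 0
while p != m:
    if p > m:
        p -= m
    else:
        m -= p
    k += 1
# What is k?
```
Trace:
  p=13
  p=13, m=9
  p=13, m=9, k=0
  p=4, m=9, k=1
  p=4, m=5, k=2
  p=4, m=1, k=3
  p=3, m=1, k=4
  p=2, m=1, k=5
  p=1, m=1, k=6

Final answer: 6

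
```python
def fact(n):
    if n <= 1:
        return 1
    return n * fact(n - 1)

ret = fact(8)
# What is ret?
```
Call trace:
fact(n=8)
  fact(n=7)
    fact(n=6)
      fact(n=5)
        fact(n=4)
          fact(n=3)
            fact(n=2)
              fact(n=1)
              -> return 1
            -> return 2
          -> return 6
        -> return 24
      -> return 120
    -> return 720
  -> return 5040
-> return 40320

Final answer: 40320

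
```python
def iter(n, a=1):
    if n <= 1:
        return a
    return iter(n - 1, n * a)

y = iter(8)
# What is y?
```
Call trace:
iter(n=8, a=1)
  iter(n=7, a=8)
    iter(n=6, a=56)
      iter(n=5, a=336)
        iter(n=4, a=1680)
          iter(n=3, a=6720)
            iter(n=2, a=20160)
              iter(n=1, a=40320)
              -> return 40320
            -> return 40320
          -> return 40320
        -> return 40320
      -> return 40320
    -> return 40320
  -> return 40320
-> return 40320

Final answer: 40320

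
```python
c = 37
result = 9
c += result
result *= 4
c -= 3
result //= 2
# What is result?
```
Trace:
  c=37
  c=37, result=9
  c=46, result=9
  c=46, result=36
  c=43, result=36
  c=43, result=18

Final answer: 18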